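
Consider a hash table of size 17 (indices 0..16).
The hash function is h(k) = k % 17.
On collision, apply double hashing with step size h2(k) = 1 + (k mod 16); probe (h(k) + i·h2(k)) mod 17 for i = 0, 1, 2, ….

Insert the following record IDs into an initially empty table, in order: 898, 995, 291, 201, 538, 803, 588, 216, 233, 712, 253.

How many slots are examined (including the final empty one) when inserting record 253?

898 hashes to 14; slot 14 is free → place at 14.
995 hashes to 9; slot 9 is free → place at 9.
291 hashes to 2; slot 2 is free → place at 2.
201 hashes to 14, h2=10; 14 taken → place at 7.
538 hashes to 11; slot 11 is free → place at 11.
803 hashes to 4; slot 4 is free → place at 4.
588 hashes to 10; slot 10 is free → place at 10.
216 hashes to 12; slot 12 is free → place at 12.
233 hashes to 12, h2=10; 12 taken → place at 5.
712 hashes to 15; slot 15 is free → place at 15.
253 hashes to 15, h2=14; 15,12,9 taken → place at 6.
Table: [-, -, 291, -, 803, 233, 253, 201, -, 995, 588, 538, 216, -, 898, 712, -]

4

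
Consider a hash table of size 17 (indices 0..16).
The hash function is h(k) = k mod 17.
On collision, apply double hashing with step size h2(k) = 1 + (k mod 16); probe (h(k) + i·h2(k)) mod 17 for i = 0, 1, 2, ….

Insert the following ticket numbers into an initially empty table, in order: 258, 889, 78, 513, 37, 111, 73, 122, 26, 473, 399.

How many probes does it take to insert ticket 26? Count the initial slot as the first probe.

5

Insert 258: h=3, slot 3 empty -> index 3.
Insert 889: h=5, slot 5 empty -> index 5.
Insert 78: h=10, slot 10 empty -> index 10.
Insert 513: h=3, h2=2, slots 3,5 occupied -> index 7.
Insert 37: h=3, h2=6, slot 3 occupied -> index 9.
Insert 111: h=9, h2=16, slot 9 occupied -> index 8.
Insert 73: h=5, h2=10, slot 5 occupied -> index 15.
Insert 122: h=3, h2=11, slot 3 occupied -> index 14.
Insert 26: h=9, h2=11, slots 9,3,14,8 occupied -> index 2.
Insert 473: h=14, h2=10, slots 14,7 occupied -> index 0.
Insert 399: h=8, h2=16, slots 8,7 occupied -> index 6.
Table: [473, _, 26, 258, _, 889, 399, 513, 111, 37, 78, _, _, _, 122, 73, _]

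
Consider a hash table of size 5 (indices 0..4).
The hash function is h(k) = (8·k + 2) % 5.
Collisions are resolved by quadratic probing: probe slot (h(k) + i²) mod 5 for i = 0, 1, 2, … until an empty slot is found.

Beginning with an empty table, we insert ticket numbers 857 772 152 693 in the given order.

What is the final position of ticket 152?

Insert 857: h=3, slot 3 empty -> index 3.
Insert 772: h=3, slot 3 occupied -> index 4.
Insert 152: h=3, slots 3,4 occupied -> index 2.
Insert 693: h=1, slot 1 empty -> index 1.
Table: [_, 693, 152, 857, 772]

2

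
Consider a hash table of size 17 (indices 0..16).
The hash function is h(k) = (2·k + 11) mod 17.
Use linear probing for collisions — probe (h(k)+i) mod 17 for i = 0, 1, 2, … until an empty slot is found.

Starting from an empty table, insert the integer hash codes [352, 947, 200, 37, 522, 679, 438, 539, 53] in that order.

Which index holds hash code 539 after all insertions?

352: h=1 => slot 1
947: h=1, probe 1,2 => slot 2
200: h=3 => slot 3
37: h=0 => slot 0
522: h=1, probe 1,2,3,4 => slot 4
679: h=9 => slot 9
438: h=3, probe 3,4,5 => slot 5
539: h=1, probe 1,2,3,4,5,6 => slot 6
53: h=15 => slot 15
Table: [37, 352, 947, 200, 522, 438, 539, ., ., 679, ., ., ., ., ., 53, .]

6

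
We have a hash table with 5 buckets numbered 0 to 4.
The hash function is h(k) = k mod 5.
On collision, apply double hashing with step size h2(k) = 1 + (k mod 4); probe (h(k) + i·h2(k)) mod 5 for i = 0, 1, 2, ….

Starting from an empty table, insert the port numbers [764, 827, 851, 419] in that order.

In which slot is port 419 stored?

3

764 hashes to 4; slot 4 is free → place at 4.
827 hashes to 2; slot 2 is free → place at 2.
851 hashes to 1; slot 1 is free → place at 1.
419 hashes to 4, h2=4; 4 taken → place at 3.
Table: [∅, 851, 827, 419, 764]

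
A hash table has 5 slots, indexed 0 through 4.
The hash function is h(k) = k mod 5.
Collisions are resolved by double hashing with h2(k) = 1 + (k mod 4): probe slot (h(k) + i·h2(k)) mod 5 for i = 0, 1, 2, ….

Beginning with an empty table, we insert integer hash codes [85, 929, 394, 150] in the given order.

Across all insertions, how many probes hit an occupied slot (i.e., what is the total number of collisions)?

2

Insert 85: h=0, slot 0 empty → index 0.
Insert 929: h=4, slot 4 empty → index 4.
Insert 394: h=4, h2=3, slot 4 occupied → index 2.
Insert 150: h=0, h2=3, slot 0 occupied → index 3.
Table: [85, ∅, 394, 150, 929]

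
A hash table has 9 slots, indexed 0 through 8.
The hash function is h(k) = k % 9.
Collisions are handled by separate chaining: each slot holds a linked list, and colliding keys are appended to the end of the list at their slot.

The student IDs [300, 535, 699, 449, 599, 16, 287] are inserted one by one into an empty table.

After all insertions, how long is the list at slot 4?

1

300 → bucket 3
535 → bucket 4
699 → bucket 6
449 → bucket 8
599 → bucket 5
16 → bucket 7
287 → bucket 8 (collision)
Final buckets:
0: _
1: _
2: _
3: 300
4: 535
5: 599
6: 699
7: 16
8: 449 -> 287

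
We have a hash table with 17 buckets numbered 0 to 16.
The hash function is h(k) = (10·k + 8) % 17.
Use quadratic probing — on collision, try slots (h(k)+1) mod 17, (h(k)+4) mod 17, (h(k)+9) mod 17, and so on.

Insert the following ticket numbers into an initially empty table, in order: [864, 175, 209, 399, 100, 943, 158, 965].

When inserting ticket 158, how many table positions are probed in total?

864 hashes to 12; slot 12 is free => place at 12.
175 hashes to 7; slot 7 is free => place at 7.
209 hashes to 7; 7 taken => place at 8.
399 hashes to 3; slot 3 is free => place at 3.
100 hashes to 5; slot 5 is free => place at 5.
943 hashes to 3; 3 taken => place at 4.
158 hashes to 7; 7,8 taken => place at 11.
965 hashes to 2; slot 2 is free => place at 2.
Table: [∅, ∅, 965, 399, 943, 100, ∅, 175, 209, ∅, ∅, 158, 864, ∅, ∅, ∅, ∅]

3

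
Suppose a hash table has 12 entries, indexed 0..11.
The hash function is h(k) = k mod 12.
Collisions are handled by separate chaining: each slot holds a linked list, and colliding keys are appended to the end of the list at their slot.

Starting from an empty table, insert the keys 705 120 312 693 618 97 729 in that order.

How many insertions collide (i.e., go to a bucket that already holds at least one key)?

705 → bucket 9
120 → bucket 0
312 → bucket 0 (collision)
693 → bucket 9 (collision)
618 → bucket 6
97 → bucket 1
729 → bucket 9 (collision)
Final buckets:
0: 120 -> 312
1: 97
2: .
3: .
4: .
5: .
6: 618
7: .
8: .
9: 705 -> 693 -> 729
10: .
11: .

3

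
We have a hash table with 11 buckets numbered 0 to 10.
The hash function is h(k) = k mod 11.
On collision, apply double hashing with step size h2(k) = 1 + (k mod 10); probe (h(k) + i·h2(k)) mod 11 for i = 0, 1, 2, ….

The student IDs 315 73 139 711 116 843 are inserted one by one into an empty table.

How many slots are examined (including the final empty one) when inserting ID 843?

3

315 hashes to 7; slot 7 is free -> place at 7.
73 hashes to 7, h2=4; 7 taken -> place at 0.
139 hashes to 7, h2=10; 7 taken -> place at 6.
711 hashes to 7, h2=2; 7 taken -> place at 9.
116 hashes to 6, h2=7; 6 taken -> place at 2.
843 hashes to 7, h2=4; 7,0 taken -> place at 4.
Table: [73, —, 116, —, 843, —, 139, 315, —, 711, —]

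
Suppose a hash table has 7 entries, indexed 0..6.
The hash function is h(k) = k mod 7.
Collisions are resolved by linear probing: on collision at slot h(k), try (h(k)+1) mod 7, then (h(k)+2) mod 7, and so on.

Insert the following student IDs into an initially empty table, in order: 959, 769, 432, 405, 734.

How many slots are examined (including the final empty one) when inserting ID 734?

959: h=0 => slot 0
769: h=6 => slot 6
432: h=5 => slot 5
405: h=6, probe 6,0,1 => slot 1
734: h=6, probe 6,0,1,2 => slot 2
Table: [959, 405, 734, ∅, ∅, 432, 769]

4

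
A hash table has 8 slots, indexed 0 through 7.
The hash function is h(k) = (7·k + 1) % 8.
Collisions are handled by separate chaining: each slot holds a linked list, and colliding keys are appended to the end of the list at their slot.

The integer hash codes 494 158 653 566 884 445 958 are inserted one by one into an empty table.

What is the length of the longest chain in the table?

4

Insert 494: h=3, bucket 3 empty → new chain.
Insert 158: h=3, bucket 3 nonempty → append to chain.
Insert 653: h=4, bucket 4 empty → new chain.
Insert 566: h=3, bucket 3 nonempty → append to chain.
Insert 884: h=5, bucket 5 empty → new chain.
Insert 445: h=4, bucket 4 nonempty → append to chain.
Insert 958: h=3, bucket 3 nonempty → append to chain.
Final buckets:
0: —
1: —
2: —
3: 494 -> 158 -> 566 -> 958
4: 653 -> 445
5: 884
6: —
7: —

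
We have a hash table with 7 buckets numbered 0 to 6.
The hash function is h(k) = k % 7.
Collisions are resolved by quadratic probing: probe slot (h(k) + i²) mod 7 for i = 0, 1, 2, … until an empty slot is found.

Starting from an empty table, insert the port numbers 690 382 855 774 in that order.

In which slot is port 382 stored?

Insert 690: h=4, slot 4 empty => index 4.
Insert 382: h=4, slot 4 occupied => index 5.
Insert 855: h=1, slot 1 empty => index 1.
Insert 774: h=4, slots 4,5,1 occupied => index 6.
Table: [—, 855, —, —, 690, 382, 774]

5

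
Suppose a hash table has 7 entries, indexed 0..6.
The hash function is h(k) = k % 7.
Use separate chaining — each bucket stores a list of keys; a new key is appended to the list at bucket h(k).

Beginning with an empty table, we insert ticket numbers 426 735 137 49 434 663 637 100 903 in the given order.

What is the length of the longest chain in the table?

5

Insert 426: h=6, bucket 6 empty → new chain.
Insert 735: h=0, bucket 0 empty → new chain.
Insert 137: h=4, bucket 4 empty → new chain.
Insert 49: h=0, bucket 0 nonempty → append to chain.
Insert 434: h=0, bucket 0 nonempty → append to chain.
Insert 663: h=5, bucket 5 empty → new chain.
Insert 637: h=0, bucket 0 nonempty → append to chain.
Insert 100: h=2, bucket 2 empty → new chain.
Insert 903: h=0, bucket 0 nonempty → append to chain.
Final buckets:
0: 735 -> 49 -> 434 -> 637 -> 903
1: _
2: 100
3: _
4: 137
5: 663
6: 426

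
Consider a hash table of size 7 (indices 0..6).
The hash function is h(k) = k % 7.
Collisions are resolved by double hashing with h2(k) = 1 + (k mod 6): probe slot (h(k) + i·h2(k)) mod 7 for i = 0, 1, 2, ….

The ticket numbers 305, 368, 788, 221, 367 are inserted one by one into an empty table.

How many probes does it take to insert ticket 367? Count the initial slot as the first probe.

2

305: h=4 => slot 4
368: h=4, h2=3, probe 4,0 => slot 0
788: h=4, h2=3, probe 4,0,3 => slot 3
221: h=4, h2=6, probe 4,3,2 => slot 2
367: h=3, h2=2, probe 3,5 => slot 5
Table: [368, _, 221, 788, 305, 367, _]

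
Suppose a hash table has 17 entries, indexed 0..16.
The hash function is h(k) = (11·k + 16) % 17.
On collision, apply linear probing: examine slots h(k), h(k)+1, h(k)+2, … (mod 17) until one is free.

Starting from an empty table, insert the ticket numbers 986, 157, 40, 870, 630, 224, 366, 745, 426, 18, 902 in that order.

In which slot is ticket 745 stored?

1

986: h=16 → slot 16
157: h=9 → slot 9
40: h=14 → slot 14
870: h=15 → slot 15
630: h=10 → slot 10
224: h=15, probe 15,16,0 → slot 0
366: h=13 → slot 13
745: h=0, probe 0,1 → slot 1
426: h=10, probe 10,11 → slot 11
18: h=10, probe 10,11,12 → slot 12
902: h=10, probe 10,11,12,13,14,15,16,0,1,2 → slot 2
Table: [224, 745, 902, _, _, _, _, _, _, 157, 630, 426, 18, 366, 40, 870, 986]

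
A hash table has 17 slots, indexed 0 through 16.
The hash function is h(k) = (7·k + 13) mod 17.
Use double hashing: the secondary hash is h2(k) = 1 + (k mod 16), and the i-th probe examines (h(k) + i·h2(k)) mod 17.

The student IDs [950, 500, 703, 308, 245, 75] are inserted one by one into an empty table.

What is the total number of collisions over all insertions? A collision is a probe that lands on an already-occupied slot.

950 hashes to 16; slot 16 is free => place at 16.
500 hashes to 11; slot 11 is free => place at 11.
703 hashes to 4; slot 4 is free => place at 4.
308 hashes to 10; slot 10 is free => place at 10.
245 hashes to 11, h2=6; 11 taken => place at 0.
75 hashes to 11, h2=12; 11 taken => place at 6.
Table: [245, ∅, ∅, ∅, 703, ∅, 75, ∅, ∅, ∅, 308, 500, ∅, ∅, ∅, ∅, 950]

2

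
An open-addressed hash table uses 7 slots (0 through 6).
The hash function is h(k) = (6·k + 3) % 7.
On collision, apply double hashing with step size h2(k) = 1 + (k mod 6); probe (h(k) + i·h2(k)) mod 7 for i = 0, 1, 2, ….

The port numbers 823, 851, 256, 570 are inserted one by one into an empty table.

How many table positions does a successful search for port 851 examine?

823 hashes to 6; slot 6 is free -> place at 6.
851 hashes to 6, h2=6; 6 taken -> place at 5.
256 hashes to 6, h2=5; 6 taken -> place at 4.
570 hashes to 0; slot 0 is free -> place at 0.
Table: [570, —, —, —, 256, 851, 823]
Lookup 851: h=6, h2=6, probe 6,5 → found at 5.

2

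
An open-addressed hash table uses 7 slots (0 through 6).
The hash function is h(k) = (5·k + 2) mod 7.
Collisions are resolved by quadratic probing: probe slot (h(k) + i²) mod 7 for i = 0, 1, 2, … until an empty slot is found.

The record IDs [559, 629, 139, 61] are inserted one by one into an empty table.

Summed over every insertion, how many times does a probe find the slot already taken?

3

559: h=4 -> slot 4
629: h=4, probe 4,5 -> slot 5
139: h=4, probe 4,5,1 -> slot 1
61: h=6 -> slot 6
Table: [∅, 139, ∅, ∅, 559, 629, 61]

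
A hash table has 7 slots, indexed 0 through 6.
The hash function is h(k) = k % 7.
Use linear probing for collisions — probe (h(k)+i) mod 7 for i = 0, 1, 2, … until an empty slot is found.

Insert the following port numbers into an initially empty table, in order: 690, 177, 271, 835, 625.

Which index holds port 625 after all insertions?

Insert 690: h=4, slot 4 empty => index 4.
Insert 177: h=2, slot 2 empty => index 2.
Insert 271: h=5, slot 5 empty => index 5.
Insert 835: h=2, slot 2 occupied => index 3.
Insert 625: h=2, slots 2,3,4,5 occupied => index 6.
Table: [., ., 177, 835, 690, 271, 625]

6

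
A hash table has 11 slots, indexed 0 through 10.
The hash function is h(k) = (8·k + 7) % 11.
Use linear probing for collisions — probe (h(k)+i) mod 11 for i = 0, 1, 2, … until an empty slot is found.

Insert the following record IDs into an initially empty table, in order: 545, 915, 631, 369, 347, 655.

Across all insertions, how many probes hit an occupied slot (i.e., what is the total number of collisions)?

9

545 hashes to 0; slot 0 is free => place at 0.
915 hashes to 1; slot 1 is free => place at 1.
631 hashes to 6; slot 6 is free => place at 6.
369 hashes to 0; 0,1 taken => place at 2.
347 hashes to 0; 0,1,2 taken => place at 3.
655 hashes to 0; 0,1,2,3 taken => place at 4.
Table: [545, 915, 369, 347, 655, —, 631, —, —, —, —]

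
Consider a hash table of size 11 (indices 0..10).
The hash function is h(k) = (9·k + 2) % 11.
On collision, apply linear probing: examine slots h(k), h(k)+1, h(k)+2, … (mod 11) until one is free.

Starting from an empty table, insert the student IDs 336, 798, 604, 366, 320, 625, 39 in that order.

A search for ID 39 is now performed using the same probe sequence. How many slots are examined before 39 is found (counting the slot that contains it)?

3

Insert 336: h=1, slot 1 empty → index 1.
Insert 798: h=1, slot 1 occupied → index 2.
Insert 604: h=4, slot 4 empty → index 4.
Insert 366: h=7, slot 7 empty → index 7.
Insert 320: h=0, slot 0 empty → index 0.
Insert 625: h=6, slot 6 empty → index 6.
Insert 39: h=1, slots 1,2 occupied → index 3.
Table: [320, 336, 798, 39, 604, ∅, 625, 366, ∅, ∅, ∅]
Lookup 39: h=1, probe 1,2,3 → found at 3.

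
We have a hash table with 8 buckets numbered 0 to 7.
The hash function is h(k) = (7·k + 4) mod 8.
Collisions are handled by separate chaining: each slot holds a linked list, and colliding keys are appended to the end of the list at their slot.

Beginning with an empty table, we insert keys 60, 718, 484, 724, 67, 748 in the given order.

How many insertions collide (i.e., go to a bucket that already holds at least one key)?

3

60 → bucket 0
718 → bucket 6
484 → bucket 0 (collision)
724 → bucket 0 (collision)
67 → bucket 1
748 → bucket 0 (collision)
Final buckets:
0: 60 -> 484 -> 724 -> 748
1: 67
2: —
3: —
4: —
5: —
6: 718
7: —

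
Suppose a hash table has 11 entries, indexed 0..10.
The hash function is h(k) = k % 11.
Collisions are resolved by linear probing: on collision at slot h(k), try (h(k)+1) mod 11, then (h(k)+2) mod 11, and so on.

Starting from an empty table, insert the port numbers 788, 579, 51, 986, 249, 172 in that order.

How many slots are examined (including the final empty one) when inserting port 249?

5

Insert 788: h=7, slot 7 empty → index 7.
Insert 579: h=7, slot 7 occupied → index 8.
Insert 51: h=7, slots 7,8 occupied → index 9.
Insert 986: h=7, slots 7,8,9 occupied → index 10.
Insert 249: h=7, slots 7,8,9,10 occupied → index 0.
Insert 172: h=7, slots 7,8,9,10,0 occupied → index 1.
Table: [249, 172, ., ., ., ., ., 788, 579, 51, 986]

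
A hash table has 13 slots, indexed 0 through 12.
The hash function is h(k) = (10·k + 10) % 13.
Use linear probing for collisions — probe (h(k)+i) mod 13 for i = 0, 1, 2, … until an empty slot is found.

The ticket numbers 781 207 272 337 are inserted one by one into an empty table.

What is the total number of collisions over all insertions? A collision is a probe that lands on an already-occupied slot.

Insert 781: h=7, slot 7 empty → index 7.
Insert 207: h=0, slot 0 empty → index 0.
Insert 272: h=0, slot 0 occupied → index 1.
Insert 337: h=0, slots 0,1 occupied → index 2.
Table: [207, 272, 337, ., ., ., ., 781, ., ., ., ., .]

3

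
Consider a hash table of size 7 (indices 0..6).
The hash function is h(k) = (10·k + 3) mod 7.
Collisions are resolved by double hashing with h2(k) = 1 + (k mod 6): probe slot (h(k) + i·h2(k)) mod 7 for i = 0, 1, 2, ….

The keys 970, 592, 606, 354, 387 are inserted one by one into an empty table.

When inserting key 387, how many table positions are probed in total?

970 hashes to 1; slot 1 is free → place at 1.
592 hashes to 1, h2=5; 1 taken → place at 6.
606 hashes to 1, h2=1; 1 taken → place at 2.
354 hashes to 1, h2=1; 1,2 taken → place at 3.
387 hashes to 2, h2=4; 2,6,3 taken → place at 0.
Table: [387, 970, 606, 354, _, _, 592]

4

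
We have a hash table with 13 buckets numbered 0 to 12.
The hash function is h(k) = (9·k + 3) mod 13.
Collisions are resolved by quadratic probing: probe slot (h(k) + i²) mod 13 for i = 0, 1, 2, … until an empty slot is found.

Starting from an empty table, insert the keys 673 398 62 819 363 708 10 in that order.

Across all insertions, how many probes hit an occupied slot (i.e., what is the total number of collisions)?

673: h=2 → slot 2
398: h=10 → slot 10
62: h=2, probe 2,3 → slot 3
819: h=3, probe 3,4 → slot 4
363: h=7 → slot 7
708: h=5 → slot 5
10: h=2, probe 2,3,6 → slot 6
Table: [—, —, 673, 62, 819, 708, 10, 363, —, —, 398, —, —]

4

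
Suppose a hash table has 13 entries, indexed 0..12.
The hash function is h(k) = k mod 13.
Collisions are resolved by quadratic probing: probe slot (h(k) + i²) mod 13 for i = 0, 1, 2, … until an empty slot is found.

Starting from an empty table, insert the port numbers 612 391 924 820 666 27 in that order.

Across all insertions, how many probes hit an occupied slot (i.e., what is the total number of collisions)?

10

612: h=1 -> slot 1
391: h=1, probe 1,2 -> slot 2
924: h=1, probe 1,2,5 -> slot 5
820: h=1, probe 1,2,5,10 -> slot 10
666: h=3 -> slot 3
27: h=1, probe 1,2,5,10,4 -> slot 4
Table: [_, 612, 391, 666, 27, 924, _, _, _, _, 820, _, _]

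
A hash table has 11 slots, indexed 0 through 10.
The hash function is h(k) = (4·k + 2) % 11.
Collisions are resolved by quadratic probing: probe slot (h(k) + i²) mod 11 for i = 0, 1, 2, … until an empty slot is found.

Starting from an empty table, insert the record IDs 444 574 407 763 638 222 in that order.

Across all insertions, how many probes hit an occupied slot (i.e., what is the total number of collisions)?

3

444 hashes to 7; slot 7 is free -> place at 7.
574 hashes to 10; slot 10 is free -> place at 10.
407 hashes to 2; slot 2 is free -> place at 2.
763 hashes to 7; 7 taken -> place at 8.
638 hashes to 2; 2 taken -> place at 3.
222 hashes to 10; 10 taken -> place at 0.
Table: [222, ., 407, 638, ., ., ., 444, 763, ., 574]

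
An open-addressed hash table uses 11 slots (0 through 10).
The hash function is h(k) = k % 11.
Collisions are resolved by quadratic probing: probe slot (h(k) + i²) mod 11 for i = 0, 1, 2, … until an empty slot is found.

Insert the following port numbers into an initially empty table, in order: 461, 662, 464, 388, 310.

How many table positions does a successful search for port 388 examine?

461 hashes to 10; slot 10 is free → place at 10.
662 hashes to 2; slot 2 is free → place at 2.
464 hashes to 2; 2 taken → place at 3.
388 hashes to 3; 3 taken → place at 4.
310 hashes to 2; 2,3 taken → place at 6.
Table: [—, —, 662, 464, 388, —, 310, —, —, —, 461]
Lookup 388: h=3, probe 3,4 → found at 4.

2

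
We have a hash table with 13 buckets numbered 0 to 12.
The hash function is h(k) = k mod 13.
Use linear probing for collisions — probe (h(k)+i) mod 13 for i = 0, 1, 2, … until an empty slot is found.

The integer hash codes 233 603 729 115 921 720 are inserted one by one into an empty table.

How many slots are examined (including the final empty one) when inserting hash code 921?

233 hashes to 12; slot 12 is free -> place at 12.
603 hashes to 5; slot 5 is free -> place at 5.
729 hashes to 1; slot 1 is free -> place at 1.
115 hashes to 11; slot 11 is free -> place at 11.
921 hashes to 11; 11,12 taken -> place at 0.
720 hashes to 5; 5 taken -> place at 6.
Table: [921, 729, —, —, —, 603, 720, —, —, —, —, 115, 233]

3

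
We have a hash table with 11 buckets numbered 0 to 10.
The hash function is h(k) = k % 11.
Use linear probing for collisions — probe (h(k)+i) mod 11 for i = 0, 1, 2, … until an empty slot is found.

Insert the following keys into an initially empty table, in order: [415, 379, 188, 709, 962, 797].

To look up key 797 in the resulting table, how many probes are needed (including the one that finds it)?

5

Insert 415: h=8, slot 8 empty → index 8.
Insert 379: h=5, slot 5 empty → index 5.
Insert 188: h=1, slot 1 empty → index 1.
Insert 709: h=5, slot 5 occupied → index 6.
Insert 962: h=5, slots 5,6 occupied → index 7.
Insert 797: h=5, slots 5,6,7,8 occupied → index 9.
Table: [—, 188, —, —, —, 379, 709, 962, 415, 797, —]
Lookup 797: h=5, probe 5,6,7,8,9 → found at 9.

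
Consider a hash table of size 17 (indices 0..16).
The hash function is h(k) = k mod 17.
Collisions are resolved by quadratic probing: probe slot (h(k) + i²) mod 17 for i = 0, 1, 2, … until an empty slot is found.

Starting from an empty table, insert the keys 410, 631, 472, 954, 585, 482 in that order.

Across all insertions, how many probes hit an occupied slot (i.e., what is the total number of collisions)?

Insert 410: h=2, slot 2 empty → index 2.
Insert 631: h=2, slot 2 occupied → index 3.
Insert 472: h=13, slot 13 empty → index 13.
Insert 954: h=2, slots 2,3 occupied → index 6.
Insert 585: h=7, slot 7 empty → index 7.
Insert 482: h=6, slots 6,7 occupied → index 10.
Table: [_, _, 410, 631, _, _, 954, 585, _, _, 482, _, _, 472, _, _, _]

5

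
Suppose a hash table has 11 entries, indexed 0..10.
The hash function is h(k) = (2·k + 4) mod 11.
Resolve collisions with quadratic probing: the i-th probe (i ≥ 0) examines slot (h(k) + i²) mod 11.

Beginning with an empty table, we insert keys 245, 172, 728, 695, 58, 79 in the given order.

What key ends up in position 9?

695

245: h=10 => slot 10
172: h=7 => slot 7
728: h=8 => slot 8
695: h=8, probe 8,9 => slot 9
58: h=10, probe 10,0 => slot 0
79: h=8, probe 8,9,1 => slot 1
Table: [58, 79, _, _, _, _, _, 172, 728, 695, 245]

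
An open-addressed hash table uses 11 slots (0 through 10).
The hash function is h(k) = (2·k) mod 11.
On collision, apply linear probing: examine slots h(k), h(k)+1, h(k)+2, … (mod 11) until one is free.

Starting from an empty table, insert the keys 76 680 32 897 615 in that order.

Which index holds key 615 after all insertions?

76 hashes to 9; slot 9 is free → place at 9.
680 hashes to 7; slot 7 is free → place at 7.
32 hashes to 9; 9 taken → place at 10.
897 hashes to 1; slot 1 is free → place at 1.
615 hashes to 9; 9,10 taken → place at 0.
Table: [615, 897, ∅, ∅, ∅, ∅, ∅, 680, ∅, 76, 32]

0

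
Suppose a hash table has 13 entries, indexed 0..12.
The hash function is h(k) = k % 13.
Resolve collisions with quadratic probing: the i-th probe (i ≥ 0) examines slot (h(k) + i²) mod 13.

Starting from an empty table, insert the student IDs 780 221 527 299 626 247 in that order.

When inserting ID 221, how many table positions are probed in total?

780: h=0 → slot 0
221: h=0, probe 0,1 → slot 1
527: h=7 → slot 7
299: h=0, probe 0,1,4 → slot 4
626: h=2 → slot 2
247: h=0, probe 0,1,4,9 → slot 9
Table: [780, 221, 626, —, 299, —, —, 527, —, 247, —, —, —]

2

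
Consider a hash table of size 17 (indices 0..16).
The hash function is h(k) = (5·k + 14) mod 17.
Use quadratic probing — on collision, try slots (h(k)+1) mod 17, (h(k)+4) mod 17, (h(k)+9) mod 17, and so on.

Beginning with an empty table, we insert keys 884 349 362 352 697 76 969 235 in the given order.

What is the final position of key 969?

1

Insert 884: h=14, slot 14 empty => index 14.
Insert 349: h=8, slot 8 empty => index 8.
Insert 362: h=5, slot 5 empty => index 5.
Insert 352: h=6, slot 6 empty => index 6.
Insert 697: h=14, slot 14 occupied => index 15.
Insert 76: h=3, slot 3 empty => index 3.
Insert 969: h=14, slots 14,15 occupied => index 1.
Insert 235: h=16, slot 16 empty => index 16.
Table: [-, 969, -, 76, -, 362, 352, -, 349, -, -, -, -, -, 884, 697, 235]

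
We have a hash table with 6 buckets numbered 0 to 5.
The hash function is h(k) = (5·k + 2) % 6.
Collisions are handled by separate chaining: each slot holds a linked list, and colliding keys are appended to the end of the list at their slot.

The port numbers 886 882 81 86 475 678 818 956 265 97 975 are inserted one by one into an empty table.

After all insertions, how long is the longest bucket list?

Insert 886: h=4, bucket 4 empty → new chain.
Insert 882: h=2, bucket 2 empty → new chain.
Insert 81: h=5, bucket 5 empty → new chain.
Insert 86: h=0, bucket 0 empty → new chain.
Insert 475: h=1, bucket 1 empty → new chain.
Insert 678: h=2, bucket 2 nonempty → append to chain.
Insert 818: h=0, bucket 0 nonempty → append to chain.
Insert 956: h=0, bucket 0 nonempty → append to chain.
Insert 265: h=1, bucket 1 nonempty → append to chain.
Insert 97: h=1, bucket 1 nonempty → append to chain.
Insert 975: h=5, bucket 5 nonempty → append to chain.
Final buckets:
0: 86 -> 818 -> 956
1: 475 -> 265 -> 97
2: 882 -> 678
3: -
4: 886
5: 81 -> 975

3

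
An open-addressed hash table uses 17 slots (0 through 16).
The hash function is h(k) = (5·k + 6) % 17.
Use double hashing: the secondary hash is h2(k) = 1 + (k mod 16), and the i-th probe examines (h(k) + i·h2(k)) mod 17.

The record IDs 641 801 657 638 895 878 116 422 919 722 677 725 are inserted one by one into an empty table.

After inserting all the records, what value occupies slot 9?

895

641: h=15 -> slot 15
801: h=16 -> slot 16
657: h=10 -> slot 10
638: h=0 -> slot 0
895: h=10, h2=16, probe 10,9 -> slot 9
878: h=10, h2=15, probe 10,8 -> slot 8
116: h=8, h2=5, probe 8,13 -> slot 13
422: h=8, h2=7, probe 8,15,5 -> slot 5
919: h=11 -> slot 11
722: h=12 -> slot 12
677: h=8, h2=6, probe 8,14 -> slot 14
725: h=10, h2=6, probe 10,16,5,11,0,6 -> slot 6
Table: [638, ∅, ∅, ∅, ∅, 422, 725, ∅, 878, 895, 657, 919, 722, 116, 677, 641, 801]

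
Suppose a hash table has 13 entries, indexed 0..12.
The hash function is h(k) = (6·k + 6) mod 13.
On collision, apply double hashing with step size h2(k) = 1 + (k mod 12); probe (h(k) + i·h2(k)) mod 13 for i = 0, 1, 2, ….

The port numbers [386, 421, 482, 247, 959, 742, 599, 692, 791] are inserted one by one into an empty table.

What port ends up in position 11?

599

386: h=8 → slot 8
421: h=10 → slot 10
482: h=12 → slot 12
247: h=6 → slot 6
959: h=1 → slot 1
742: h=12, h2=11, probe 12,10,8,6,4 → slot 4
599: h=12, h2=12, probe 12,11 → slot 11
692: h=11, h2=9, probe 11,7 → slot 7
791: h=7, h2=12, probe 7,6,5 → slot 5
Table: [-, 959, -, -, 742, 791, 247, 692, 386, -, 421, 599, 482]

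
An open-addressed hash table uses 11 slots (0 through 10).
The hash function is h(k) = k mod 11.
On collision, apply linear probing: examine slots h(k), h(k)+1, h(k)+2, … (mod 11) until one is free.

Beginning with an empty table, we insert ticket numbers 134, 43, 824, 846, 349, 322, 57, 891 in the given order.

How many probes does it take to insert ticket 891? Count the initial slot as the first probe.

Insert 134: h=2, slot 2 empty => index 2.
Insert 43: h=10, slot 10 empty => index 10.
Insert 824: h=10, slot 10 occupied => index 0.
Insert 846: h=10, slots 10,0 occupied => index 1.
Insert 349: h=8, slot 8 empty => index 8.
Insert 322: h=3, slot 3 empty => index 3.
Insert 57: h=2, slots 2,3 occupied => index 4.
Insert 891: h=0, slots 0,1,2,3,4 occupied => index 5.
Table: [824, 846, 134, 322, 57, 891, ., ., 349, ., 43]

6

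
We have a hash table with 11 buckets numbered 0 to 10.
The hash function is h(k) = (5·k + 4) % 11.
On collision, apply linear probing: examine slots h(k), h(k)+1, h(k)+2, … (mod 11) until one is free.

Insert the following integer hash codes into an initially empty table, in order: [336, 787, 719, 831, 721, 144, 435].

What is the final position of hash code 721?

5

336: h=1 -> slot 1
787: h=1, probe 1,2 -> slot 2
719: h=2, probe 2,3 -> slot 3
831: h=1, probe 1,2,3,4 -> slot 4
721: h=1, probe 1,2,3,4,5 -> slot 5
144: h=9 -> slot 9
435: h=1, probe 1,2,3,4,5,6 -> slot 6
Table: [∅, 336, 787, 719, 831, 721, 435, ∅, ∅, 144, ∅]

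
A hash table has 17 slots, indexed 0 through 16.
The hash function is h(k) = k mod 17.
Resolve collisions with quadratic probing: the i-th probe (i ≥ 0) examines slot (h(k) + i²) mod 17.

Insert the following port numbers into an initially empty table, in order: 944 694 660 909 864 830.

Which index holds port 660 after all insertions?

15

944 hashes to 9; slot 9 is free => place at 9.
694 hashes to 14; slot 14 is free => place at 14.
660 hashes to 14; 14 taken => place at 15.
909 hashes to 8; slot 8 is free => place at 8.
864 hashes to 14; 14,15 taken => place at 1.
830 hashes to 14; 14,15,1 taken => place at 6.
Table: [-, 864, -, -, -, -, 830, -, 909, 944, -, -, -, -, 694, 660, -]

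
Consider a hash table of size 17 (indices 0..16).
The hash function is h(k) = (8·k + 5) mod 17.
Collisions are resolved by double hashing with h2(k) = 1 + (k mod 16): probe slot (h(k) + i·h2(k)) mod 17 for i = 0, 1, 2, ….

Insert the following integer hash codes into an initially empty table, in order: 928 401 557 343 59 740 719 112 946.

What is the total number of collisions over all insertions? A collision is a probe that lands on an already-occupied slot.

Insert 928: h=0, slot 0 empty → index 0.
Insert 401: h=0, h2=2, slot 0 occupied → index 2.
Insert 557: h=7, slot 7 empty → index 7.
Insert 343: h=12, slot 12 empty → index 12.
Insert 59: h=1, slot 1 empty → index 1.
Insert 740: h=9, slot 9 empty → index 9.
Insert 719: h=11, slot 11 empty → index 11.
Insert 112: h=0, h2=1, slots 0,1,2 occupied → index 3.
Insert 946: h=8, slot 8 empty → index 8.
Table: [928, 59, 401, 112, -, -, -, 557, 946, 740, -, 719, 343, -, -, -, -]

4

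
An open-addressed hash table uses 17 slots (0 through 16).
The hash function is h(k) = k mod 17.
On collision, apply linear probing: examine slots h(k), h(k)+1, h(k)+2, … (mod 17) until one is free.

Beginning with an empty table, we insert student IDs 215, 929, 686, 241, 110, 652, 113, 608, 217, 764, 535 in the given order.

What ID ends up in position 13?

215 hashes to 11; slot 11 is free -> place at 11.
929 hashes to 11; 11 taken -> place at 12.
686 hashes to 6; slot 6 is free -> place at 6.
241 hashes to 3; slot 3 is free -> place at 3.
110 hashes to 8; slot 8 is free -> place at 8.
652 hashes to 6; 6 taken -> place at 7.
113 hashes to 11; 11,12 taken -> place at 13.
608 hashes to 13; 13 taken -> place at 14.
217 hashes to 13; 13,14 taken -> place at 15.
764 hashes to 16; slot 16 is free -> place at 16.
535 hashes to 8; 8 taken -> place at 9.
Table: [—, —, —, 241, —, —, 686, 652, 110, 535, —, 215, 929, 113, 608, 217, 764]

113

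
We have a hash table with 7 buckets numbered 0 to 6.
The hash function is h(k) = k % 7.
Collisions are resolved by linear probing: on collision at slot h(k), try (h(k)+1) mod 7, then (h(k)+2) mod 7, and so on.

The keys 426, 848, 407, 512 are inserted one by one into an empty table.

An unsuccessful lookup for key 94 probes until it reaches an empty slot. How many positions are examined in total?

2

Insert 426: h=6, slot 6 empty -> index 6.
Insert 848: h=1, slot 1 empty -> index 1.
Insert 407: h=1, slot 1 occupied -> index 2.
Insert 512: h=1, slots 1,2 occupied -> index 3.
Table: [., 848, 407, 512, ., ., 426]
Lookup 94: h=3, probe 3,4 → slot 4 empty, not found.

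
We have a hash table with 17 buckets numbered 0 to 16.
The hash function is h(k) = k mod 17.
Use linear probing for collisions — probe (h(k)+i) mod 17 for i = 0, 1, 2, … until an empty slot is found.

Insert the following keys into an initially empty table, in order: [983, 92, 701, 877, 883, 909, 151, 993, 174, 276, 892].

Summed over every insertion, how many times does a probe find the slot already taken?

983: h=14 => slot 14
92: h=7 => slot 7
701: h=4 => slot 4
877: h=10 => slot 10
883: h=16 => slot 16
909: h=8 => slot 8
151: h=15 => slot 15
993: h=7, probe 7,8,9 => slot 9
174: h=4, probe 4,5 => slot 5
276: h=4, probe 4,5,6 => slot 6
892: h=8, probe 8,9,10,11 => slot 11
Table: [_, _, _, _, 701, 174, 276, 92, 909, 993, 877, 892, _, _, 983, 151, 883]

8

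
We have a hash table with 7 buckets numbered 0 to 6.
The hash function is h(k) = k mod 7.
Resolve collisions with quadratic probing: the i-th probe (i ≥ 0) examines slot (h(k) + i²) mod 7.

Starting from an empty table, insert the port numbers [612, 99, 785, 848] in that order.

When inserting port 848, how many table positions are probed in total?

612: h=3 => slot 3
99: h=1 => slot 1
785: h=1, probe 1,2 => slot 2
848: h=1, probe 1,2,5 => slot 5
Table: [—, 99, 785, 612, —, 848, —]

3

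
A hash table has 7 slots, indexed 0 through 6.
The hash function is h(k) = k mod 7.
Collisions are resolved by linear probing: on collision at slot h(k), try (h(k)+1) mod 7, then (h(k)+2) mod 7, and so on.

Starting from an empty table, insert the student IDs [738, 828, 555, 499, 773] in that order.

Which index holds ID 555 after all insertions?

4

738: h=3 => slot 3
828: h=2 => slot 2
555: h=2, probe 2,3,4 => slot 4
499: h=2, probe 2,3,4,5 => slot 5
773: h=3, probe 3,4,5,6 => slot 6
Table: [_, _, 828, 738, 555, 499, 773]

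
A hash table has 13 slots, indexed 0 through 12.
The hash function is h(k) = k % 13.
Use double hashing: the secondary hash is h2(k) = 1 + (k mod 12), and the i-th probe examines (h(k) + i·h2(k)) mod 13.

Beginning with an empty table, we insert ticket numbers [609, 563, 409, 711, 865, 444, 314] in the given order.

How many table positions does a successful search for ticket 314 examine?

2

Insert 609: h=11, slot 11 empty => index 11.
Insert 563: h=4, slot 4 empty => index 4.
Insert 409: h=6, slot 6 empty => index 6.
Insert 711: h=9, slot 9 empty => index 9.
Insert 865: h=7, slot 7 empty => index 7.
Insert 444: h=2, slot 2 empty => index 2.
Insert 314: h=2, h2=3, slot 2 occupied => index 5.
Table: [∅, ∅, 444, ∅, 563, 314, 409, 865, ∅, 711, ∅, 609, ∅]
Lookup 314: h=2, h2=3, probe 2,5 → found at 5.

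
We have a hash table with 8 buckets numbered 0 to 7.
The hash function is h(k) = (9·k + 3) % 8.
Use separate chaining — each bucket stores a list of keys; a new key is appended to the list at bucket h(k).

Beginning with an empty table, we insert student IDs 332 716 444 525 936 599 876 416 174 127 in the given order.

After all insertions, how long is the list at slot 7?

4

332 → bucket 7
716 → bucket 7 (collision)
444 → bucket 7 (collision)
525 → bucket 0
936 → bucket 3
599 → bucket 2
876 → bucket 7 (collision)
416 → bucket 3 (collision)
174 → bucket 1
127 → bucket 2 (collision)
Final buckets:
0: 525
1: 174
2: 599 -> 127
3: 936 -> 416
4: -
5: -
6: -
7: 332 -> 716 -> 444 -> 876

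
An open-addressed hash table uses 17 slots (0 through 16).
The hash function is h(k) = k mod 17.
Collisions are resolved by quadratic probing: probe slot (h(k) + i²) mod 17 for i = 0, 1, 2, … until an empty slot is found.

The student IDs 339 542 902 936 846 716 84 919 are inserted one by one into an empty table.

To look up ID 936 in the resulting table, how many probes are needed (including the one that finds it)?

2

339: h=16 → slot 16
542: h=15 → slot 15
902: h=1 → slot 1
936: h=1, probe 1,2 → slot 2
846: h=13 → slot 13
716: h=2, probe 2,3 → slot 3
84: h=16, probe 16,0 → slot 0
919: h=1, probe 1,2,5 → slot 5
Table: [84, 902, 936, 716, —, 919, —, —, —, —, —, —, —, 846, —, 542, 339]
Lookup 936: h=1, probe 1,2 → found at 2.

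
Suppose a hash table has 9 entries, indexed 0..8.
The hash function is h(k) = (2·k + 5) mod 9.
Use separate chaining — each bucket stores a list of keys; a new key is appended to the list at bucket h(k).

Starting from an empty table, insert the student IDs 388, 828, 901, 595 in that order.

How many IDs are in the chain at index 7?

Insert 388: h=7, bucket 7 empty -> new chain.
Insert 828: h=5, bucket 5 empty -> new chain.
Insert 901: h=7, bucket 7 nonempty -> append to chain.
Insert 595: h=7, bucket 7 nonempty -> append to chain.
Final buckets:
0: .
1: .
2: .
3: .
4: .
5: 828
6: .
7: 388 -> 901 -> 595
8: .

3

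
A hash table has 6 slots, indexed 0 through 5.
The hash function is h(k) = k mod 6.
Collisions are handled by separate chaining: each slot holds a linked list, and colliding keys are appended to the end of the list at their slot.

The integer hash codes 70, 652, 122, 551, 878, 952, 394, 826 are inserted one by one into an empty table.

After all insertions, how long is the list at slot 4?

Insert 70: h=4, bucket 4 empty -> new chain.
Insert 652: h=4, bucket 4 nonempty -> append to chain.
Insert 122: h=2, bucket 2 empty -> new chain.
Insert 551: h=5, bucket 5 empty -> new chain.
Insert 878: h=2, bucket 2 nonempty -> append to chain.
Insert 952: h=4, bucket 4 nonempty -> append to chain.
Insert 394: h=4, bucket 4 nonempty -> append to chain.
Insert 826: h=4, bucket 4 nonempty -> append to chain.
Final buckets:
0: —
1: —
2: 122 -> 878
3: —
4: 70 -> 652 -> 952 -> 394 -> 826
5: 551

5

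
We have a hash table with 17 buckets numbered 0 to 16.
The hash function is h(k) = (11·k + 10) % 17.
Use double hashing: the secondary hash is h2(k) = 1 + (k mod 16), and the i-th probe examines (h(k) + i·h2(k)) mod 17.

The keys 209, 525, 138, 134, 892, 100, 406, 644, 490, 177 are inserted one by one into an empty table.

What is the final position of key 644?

Insert 209: h=14, slot 14 empty => index 14.
Insert 525: h=5, slot 5 empty => index 5.
Insert 138: h=15, slot 15 empty => index 15.
Insert 134: h=5, h2=7, slot 5 occupied => index 12.
Insert 892: h=13, slot 13 empty => index 13.
Insert 100: h=5, h2=5, slot 5 occupied => index 10.
Insert 406: h=5, h2=7, slots 5,12 occupied => index 2.
Insert 644: h=5, h2=5, slots 5,10,15 occupied => index 3.
Insert 490: h=11, slot 11 empty => index 11.
Insert 177: h=2, h2=2, slot 2 occupied => index 4.
Table: [∅, ∅, 406, 644, 177, 525, ∅, ∅, ∅, ∅, 100, 490, 134, 892, 209, 138, ∅]

3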